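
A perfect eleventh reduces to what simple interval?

perfect fourth

Subtracting seven from the interval number removes an octave: 11 − 7 = 4.
Quality carries through unchanged, so the simple form is a perfect fourth.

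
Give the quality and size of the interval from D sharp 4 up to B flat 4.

D to B spans six letter names (D-E-F-G-A-B): a sixth.
D#4 to Bb4 spans 7 semitones — two semitones narrower than the major sixth (9) — giving a diminished sixth.

diminished sixth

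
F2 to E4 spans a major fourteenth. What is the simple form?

M7

Subtracting seven from the interval number removes an octave: 14 − 7 = 7.
That makes a major fourteenth a compound major seventh — an octave plus a major seventh.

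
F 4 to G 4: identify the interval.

M2

F to G spans two letter names (F-G): a second.
F4 to G4 is 2 semitones, matching the major second exactly, so the quality is major.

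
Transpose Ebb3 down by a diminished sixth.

Six letter names down from E: G.
A diminished sixth spans 7 semitones, so from Ebb3 the target pitch is G2.

G2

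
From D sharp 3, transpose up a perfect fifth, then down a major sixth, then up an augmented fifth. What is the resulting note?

Up a perfect fifth from D#3: A#3 (7 semitones up).
Down a major sixth from A#3: C#3 (9 semitones down).
An augmented fifth up from C#3 is G##3.

G double-sharp 3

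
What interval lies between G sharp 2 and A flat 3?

G to A spans two letter names (G-A), plus an octave — that makes it a ninth of some quality.
The major ninth is 14 semitones; here we have 12, two semitones narrower: diminished.

diminished 9th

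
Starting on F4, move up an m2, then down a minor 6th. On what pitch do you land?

F4 up a minor second → Gb4 (1 semitone).
A minor sixth down from Gb4 is Bb3.

Bb3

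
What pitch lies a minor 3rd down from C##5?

The third takes the letter from C down to A.
A minor third is 3 semitones; 3 semitones down from C##5 gives A##4.

A##4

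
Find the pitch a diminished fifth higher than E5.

The fifth takes the letter from E up to B.
A diminished fifth spans 6 semitones, so from E5 the target pitch is Bb5.

Bb5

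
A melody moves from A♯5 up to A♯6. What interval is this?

A to A is the same letter name, plus an octave: an octave.
A#5 to A#6 is 12 semitones, matching the perfect octave exactly, so the quality is perfect.

perfect octave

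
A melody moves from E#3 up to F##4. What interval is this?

major ninth

E to F spans two letter names (E-F), plus an octave, so the interval is some kind of ninth.
E#3 to F##4 is 14 semitones, matching the major ninth exactly, so the quality is major.
(Equivalently, a compound major second: a major second plus an octave.)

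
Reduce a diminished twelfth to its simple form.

Subtracting seven from the interval number removes an octave: 12 − 7 = 5.
So a diminished twelfth is an octave plus a diminished fifth. The quality is unchanged.

diminished 5th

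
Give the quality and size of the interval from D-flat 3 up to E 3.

A2

D to E spans two letter names (D-E) — that makes it a second of some quality.
Db3 to E3 spans 3 semitones — one semitone wider than the major second (2) — giving an augmented second.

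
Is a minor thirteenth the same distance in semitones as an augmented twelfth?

A minor thirteenth spans 20 semitones, and an augmented twelfth also spans 20 semitones — they're enharmonic.

Yes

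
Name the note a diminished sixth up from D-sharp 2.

B-flat 2

Counting six letter names up from D lands on B.
Moving 7 semitones up from D#2 (the size of a diminished sixth) reaches Bb2.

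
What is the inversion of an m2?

major seventh

Inverted interval numbers add to nine, so a second pairs with a seventh (2 + 7 = 9).
The quality also flips — minor becomes major — giving a major seventh.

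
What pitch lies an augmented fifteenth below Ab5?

For a fifteenth the letter name doesn't change: still A, two octaves down.
An augmented fifteenth spans 25 semitones, so from Ab5 the target pitch is Abb3.

Abb3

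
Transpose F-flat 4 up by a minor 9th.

G-double-flat 5

Counting two letter names plus an octave up from F lands on G.
A minor ninth spans 13 semitones, so from Fb4 the target pitch is Gbb5.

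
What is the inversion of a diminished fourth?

A5

The rule of nine gives the new number: 9 − 4 = 5, so a fourth becomes a fifth.
Quality inverts too: diminished becomes augmented. That makes the inversion an augmented fifth.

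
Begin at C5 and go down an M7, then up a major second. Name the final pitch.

C5 down a major seventh → Db4 (11 semitones).
A major second up from Db4 is Eb4.

Eb4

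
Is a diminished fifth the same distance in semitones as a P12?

No

6 semitones (diminished fifth) vs 19 semitones (perfect twelfth): not equal.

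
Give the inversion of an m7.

Interval numbers invert to sum to nine: 7 + 2 = 9, so a seventh inverts to a second.
The quality also flips — minor becomes major — giving a major second.

major 2nd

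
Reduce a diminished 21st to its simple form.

Take out 2 octaves (14 from the number): 21 − 14 = 7.
So a diminished twenty-first is 2 octaves plus a diminished seventh. The quality is unchanged.

d7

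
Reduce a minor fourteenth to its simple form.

Take out an octave (7 from the number): 14 − 7 = 7.
Quality carries through unchanged, so the simple form is a minor seventh.

m7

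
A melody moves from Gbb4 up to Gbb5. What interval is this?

G to G is the same letter name, plus an octave — that makes it an octave of some quality.
Gbb4 to Gbb5 is 12 semitones, matching the perfect octave exactly, so the quality is perfect.

P8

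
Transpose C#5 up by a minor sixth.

A5

Six letter names up from C: A.
A minor sixth is 8 semitones; 8 semitones up from C#5 gives A5.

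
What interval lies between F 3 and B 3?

F to B spans four letter names (F-G-A-B) — that makes it a fourth of some quality.
The perfect fourth is 5 semitones; here we have 6, one semitone wider: augmented.

augmented fourth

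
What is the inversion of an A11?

First reduce the compound augmented eleventh to its simple form, an augmented fourth.
Interval numbers invert to sum to nine: 4 + 5 = 9, so a fourth inverts to a fifth.
And augmented becomes diminished under inversion, so we get a diminished fifth.

diminished 5th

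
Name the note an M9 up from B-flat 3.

C 5

Two letters up from B (plus an octave) reaches C.
A major ninth spans 14 semitones, so from Bb3 the target pitch is C5.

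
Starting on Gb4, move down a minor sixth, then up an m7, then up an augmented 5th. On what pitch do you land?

A minor sixth down from Gb4 is Bb3.
Bb3 up a minor seventh → Ab4 (10 semitones).
Up an augmented fifth from Ab4: E5 (8 semitones up).

E5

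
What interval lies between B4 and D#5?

major 3rd

B to D spans three letter names (B-C-D) — that makes it a third of some quality.
The major third spans 4 semitones, and B4 to D#5 is exactly 4 semitones — so this is a major third.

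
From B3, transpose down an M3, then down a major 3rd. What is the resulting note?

Eb3

A major third down from B3 is G3.
Down a major third from G3: Eb3 (4 semitones down).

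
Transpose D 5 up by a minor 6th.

B-flat 5

Six letter names up from D: B.
A minor sixth is 8 semitones; 8 semitones up from D5 gives Bb5.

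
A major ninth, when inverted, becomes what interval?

First reduce the compound major ninth to its simple form, a major second.
Interval numbers invert to sum to nine: 2 + 7 = 9, so a second inverts to a seventh.
The quality also flips — major becomes minor — giving a minor seventh.

minor 7th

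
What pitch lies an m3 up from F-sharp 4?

A 4

Three letter names up from F: A.
Moving 3 semitones up from F#4 (the size of a minor third) reaches A4.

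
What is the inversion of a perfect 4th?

perfect fifth

Interval numbers invert to sum to nine: 4 + 5 = 9, so a fourth inverts to a fifth.
The quality also flips — perfect stays perfect — giving a perfect fifth.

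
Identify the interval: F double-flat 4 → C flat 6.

F to C spans five letter names (F-G-A-B-C), plus an octave, so the interval is some kind of twelfth.
Fbb4 to Cb6 spans 20 semitones — one semitone wider than the perfect twelfth (19) — giving an augmented twelfth.
(Equivalently, a compound augmented fifth: an augmented fifth plus an octave.)

augmented 12th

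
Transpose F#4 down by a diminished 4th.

Four letter names down from F: C.
A diminished fourth spans 4 semitones, so from F#4 the target pitch is C##4.

C##4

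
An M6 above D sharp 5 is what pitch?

B sharp 5

Six letter names up from D: B.
Moving 9 semitones up from D#5 (the size of a major sixth) reaches B#5.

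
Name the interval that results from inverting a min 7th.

Inverted interval numbers add to nine, so a seventh pairs with a second (7 + 2 = 9).
And minor becomes major under inversion, so we get a major second.

major 2nd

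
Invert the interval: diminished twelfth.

A4

First reduce the compound diminished twelfth to its simple form, a diminished fifth.
Interval numbers invert to sum to nine: 5 + 4 = 9, so a fifth inverts to a fourth.
And diminished becomes augmented under inversion, so we get an augmented fourth.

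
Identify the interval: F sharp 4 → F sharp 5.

P8

F to F is the same letter name, plus an octave: an octave.
Counting semitones, F#4→F#5 is 12, which is the perfect octave.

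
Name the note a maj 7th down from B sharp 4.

Seven letter names down from B: C.
A major seventh is 11 semitones; 11 semitones down from B#4 gives C#4.

C sharp 4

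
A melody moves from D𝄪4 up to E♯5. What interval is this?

minor ninth

D to E spans two letter names (D-E), plus an octave, so the interval is some kind of ninth.
A major ninth would be 14 semitones, but D##4 to E#5 is 13 — one semitone narrower, making it a minor ninth.
(Equivalently, a compound minor second: a minor second plus an octave.)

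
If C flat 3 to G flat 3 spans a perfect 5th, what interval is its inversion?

P4

The rule of nine gives the new number: 9 − 5 = 4, so a fifth becomes a fourth.
The quality also flips — perfect stays perfect — giving a perfect fourth.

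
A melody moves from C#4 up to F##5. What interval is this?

C to F spans four letter names (C-D-E-F), plus an octave, so the interval is some kind of eleventh.
C#4 to F##5 spans 18 semitones — one semitone wider than the perfect eleventh (17) — giving an augmented eleventh.
(Equivalently, a compound augmented fourth: an augmented fourth plus an octave.)

augmented 11th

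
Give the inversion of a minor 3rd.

major sixth

Inverted interval numbers add to nine, so a third pairs with a sixth (3 + 6 = 9).
And minor becomes major under inversion, so we get a major sixth.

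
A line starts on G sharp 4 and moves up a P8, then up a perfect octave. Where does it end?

G sharp 6

Up a perfect octave from G#4: G#5 (12 semitones up).
G#5 up a perfect octave → G#6 (12 semitones).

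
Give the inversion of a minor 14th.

major 2nd

First reduce the compound minor fourteenth to its simple form, a minor seventh.
Inverted interval numbers add to nine, so a seventh pairs with a second (7 + 2 = 9).
Quality inverts too: minor becomes major. That makes the inversion a major second.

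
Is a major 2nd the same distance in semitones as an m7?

2 semitones (major second) vs 10 semitones (minor seventh): not equal.

No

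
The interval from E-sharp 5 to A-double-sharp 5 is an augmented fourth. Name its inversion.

d5

Interval numbers invert to sum to nine: 4 + 5 = 9, so a fourth inverts to a fifth.
And augmented becomes diminished under inversion, so we get a diminished fifth.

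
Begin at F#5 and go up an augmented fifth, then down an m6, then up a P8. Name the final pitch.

F#5 up an augmented fifth → C##6 (8 semitones).
C##6 down a minor sixth → E##5 (8 semitones).
Up a perfect octave from E##5: E##6 (12 semitones up).

E##6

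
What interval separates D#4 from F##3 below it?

Descending from D#4 to F##3 is the same interval as ascending F##3 to D#4.
F to D spans six letter names (F-G-A-B-C-D) — that makes it a sixth of some quality.
F##3 to D#4 is 8 semitones, a half step short of the major sixth (9), so this is minor.

m6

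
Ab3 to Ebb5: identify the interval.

A to E spans five letter names (A-B-C-D-E), plus an octave, so the interval is some kind of twelfth.
Ab3 to Ebb5 spans 18 semitones — one semitone narrower than the perfect twelfth (19) — giving a diminished twelfth.
(Equivalently, a compound diminished fifth: a diminished fifth plus an octave.)

diminished twelfth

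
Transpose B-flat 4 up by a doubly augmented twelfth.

The twelfth's letter: B up five letter names plus an octave → F.
Moving 21 semitones up from Bb4 (the size of a doubly augmented twelfth) reaches F##6.

F-double-sharp 6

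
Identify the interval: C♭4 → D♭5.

C to D spans two letter names (C-D), plus an octave: a ninth.
The major ninth spans 14 semitones, and Cb4 to Db5 is exactly 14 semitones — so this is a major ninth.
(Equivalently, a compound major second: a major second plus an octave.)

major 9th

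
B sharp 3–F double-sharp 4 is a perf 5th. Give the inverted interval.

perfect 4th

The rule of nine gives the new number: 9 − 5 = 4, so a fifth becomes a fourth.
Quality inverts too: perfect stays perfect. That makes the inversion a perfect fourth.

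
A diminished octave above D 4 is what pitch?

For an octave the letter name doesn't change: still D, an octave up.
A diminished octave is 11 semitones; 11 semitones up from D4 gives Db5.

D-flat 5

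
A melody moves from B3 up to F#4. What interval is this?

P5

B to F spans five letter names (B-C-D-E-F), so the interval is some kind of fifth.
B3 to F#4 is 7 semitones, matching the perfect fifth exactly, so the quality is perfect.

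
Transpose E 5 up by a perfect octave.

E 6

For an octave the letter name doesn't change: still E, an octave up.
Moving 12 semitones up from E5 (the size of a perfect octave) reaches E6.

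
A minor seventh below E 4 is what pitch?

The seventh takes the letter from E down to F.
A minor seventh spans 10 semitones, so from E4 the target pitch is F#3.

F sharp 3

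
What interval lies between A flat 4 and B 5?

A to B spans two letter names (A-B), plus an octave, so the interval is some kind of ninth.
Ab4 to B5 spans 15 semitones — one semitone wider than the major ninth (14) — giving an augmented ninth.
(Equivalently, a compound augmented second: an augmented second plus an octave.)

augmented ninth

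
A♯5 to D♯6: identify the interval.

A to D spans four letter names (A-B-C-D), so the interval is some kind of fourth.
Counting semitones, A#5→D#6 is 5, which is the perfect fourth.

P4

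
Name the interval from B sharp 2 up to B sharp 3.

perfect 8th

B to B is the same letter name, plus an octave, so the interval is some kind of octave.
Counting semitones, B#2→B#3 is 12, which is the perfect octave.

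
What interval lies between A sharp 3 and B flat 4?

A to B spans two letter names (A-B), plus an octave, so the interval is some kind of ninth.
The major ninth is 14 semitones; here we have 12, two semitones narrower: diminished.

diminished ninth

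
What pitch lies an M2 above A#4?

Counting two letter names up from A lands on B.
Moving 2 semitones up from A#4 (the size of a major second) reaches B#4.

B#4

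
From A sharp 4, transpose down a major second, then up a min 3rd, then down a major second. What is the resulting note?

A 4

A#4 down a major second → G#4 (2 semitones).
A minor third up from G#4 is B4.
B4 down a major second → A4 (2 semitones).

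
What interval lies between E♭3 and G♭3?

E to G spans three letter names (E-F-G) — that makes it a third of some quality.
A major third would be 4 semitones, but Eb3 to Gb3 is 3 — one semitone narrower, making it a minor third.

m3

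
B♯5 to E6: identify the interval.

diminished fourth

B to E spans four letter names (B-C-D-E): a fourth.
The perfect fourth is 5 semitones; here we have 4, one semitone narrower: diminished.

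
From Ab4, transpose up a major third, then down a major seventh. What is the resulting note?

Db4

Ab4 up a major third → C5 (4 semitones).
Down a major seventh from C5: Db4 (11 semitones down).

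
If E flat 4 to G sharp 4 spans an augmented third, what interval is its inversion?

Inverted interval numbers add to nine, so a third pairs with a sixth (3 + 6 = 9).
And augmented becomes diminished under inversion, so we get a diminished sixth.

diminished 6th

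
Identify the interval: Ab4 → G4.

minor second

Descending from Ab4 to G4 is the same interval as ascending G4 to Ab4.
G to A spans two letter names (G-A): a second.
G4 to Ab4 is 1 semitone, a half step short of the major second (2), so this is minor.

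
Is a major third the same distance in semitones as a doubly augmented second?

A major third spans 4 semitones, and a doubly augmented second also spans 4 semitones — they're enharmonic.

Yes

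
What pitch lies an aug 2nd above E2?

F##2

Two letter names up from E: F.
An augmented second spans 3 semitones, so from E2 the target pitch is F##2.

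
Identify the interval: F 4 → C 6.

F to C spans five letter names (F-G-A-B-C), plus an octave: a twelfth.
The perfect twelfth spans 19 semitones, and F4 to C6 is exactly 19 semitones — so this is a perfect twelfth.
(Equivalently, a compound perfect fifth: a perfect fifth plus an octave.)

perfect twelfth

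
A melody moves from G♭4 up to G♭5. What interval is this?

perfect octave

G to G is the same letter name, plus an octave, so the interval is some kind of octave.
The perfect octave spans 12 semitones, and Gb4 to Gb5 is exactly 12 semitones — so this is a perfect octave.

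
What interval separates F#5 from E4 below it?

Descending from F#5 to E4 is the same interval as ascending E4 to F#5.
E to F spans two letter names (E-F), plus an octave — that makes it a ninth of some quality.
E4 to F#5 is 14 semitones, matching the major ninth exactly, so the quality is major.
(Equivalently, a compound major second: a major second plus an octave.)

M9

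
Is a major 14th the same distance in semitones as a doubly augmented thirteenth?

Yes

A major fourteenth spans 23 semitones, and a doubly augmented thirteenth also spans 23 semitones — they're enharmonic.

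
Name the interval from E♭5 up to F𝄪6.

E to F spans two letter names (E-F), plus an octave — that makes it a ninth of some quality.
A major ninth would be 14 semitones; Eb5 to F##6 is 16, two semitones wider, so the interval is doubly augmented.
(Equivalently, a compound doubly augmented second: a doubly augmented second plus an octave.)

AA9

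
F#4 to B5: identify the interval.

perfect eleventh

F to B spans four letter names (F-G-A-B), plus an octave, so the interval is some kind of eleventh.
The perfect eleventh spans 17 semitones, and F#4 to B5 is exactly 17 semitones — so this is a perfect eleventh.
(Equivalently, a compound perfect fourth: a perfect fourth plus an octave.)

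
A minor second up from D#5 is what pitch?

E5

Counting two letter names up from D lands on E.
A minor second spans 1 semitone, so from D#5 the target pitch is E5.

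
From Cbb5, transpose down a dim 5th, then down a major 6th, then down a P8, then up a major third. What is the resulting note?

Cb3

Cbb5 down a diminished fifth → Fb4 (6 semitones).
A major sixth down from Fb4 is Abb3.
Down a perfect octave from Abb3: Abb2 (12 semitones down).
Abb2 up a major third → Cb3 (4 semitones).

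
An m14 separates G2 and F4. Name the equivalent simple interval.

minor seventh

Take out an octave (7 from the number): 14 − 7 = 7.
Quality carries through unchanged, so the simple form is a minor seventh.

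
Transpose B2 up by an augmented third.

The third takes the letter from B up to D.
An augmented third is 5 semitones; 5 semitones up from B2 gives D##3.

D##3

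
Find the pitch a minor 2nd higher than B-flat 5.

C-flat 6

Counting two letter names up from B lands on C.
A minor second is 1 semitone; 1 semitone up from Bb5 gives Cb6.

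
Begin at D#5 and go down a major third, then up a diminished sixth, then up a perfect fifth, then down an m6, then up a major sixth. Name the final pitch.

A major third down from D#5 is B4.
A diminished sixth up from B4 is Gb5.
A perfect fifth up from Gb5 is Db6.
A minor sixth down from Db6 is F5.
Up a major sixth from F5: D6 (9 semitones up).

D6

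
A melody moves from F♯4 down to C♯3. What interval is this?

Descending from F#4 to C#3 is the same interval as ascending C#3 to F#4.
C to F spans four letter names (C-D-E-F), plus an octave — that makes it an eleventh of some quality.
The perfect eleventh spans 17 semitones, and C#3 to F#4 is exactly 17 semitones — so this is a perfect eleventh.
(Equivalently, a compound perfect fourth: a perfect fourth plus an octave.)

perfect 11th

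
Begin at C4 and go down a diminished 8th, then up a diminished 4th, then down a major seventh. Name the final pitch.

C4 down a diminished octave → C#3 (11 semitones).
A diminished fourth up from C#3 is F3.
A major seventh down from F3 is Gb2.

Gb2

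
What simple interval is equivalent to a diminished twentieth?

Subtracting seven from the interval number removes an octave: 20 − 14 = 6.
That makes a diminished twentieth a compound diminished sixth — 2 octaves plus a diminished sixth.

diminished 6th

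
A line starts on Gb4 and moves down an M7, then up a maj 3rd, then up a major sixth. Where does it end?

Gb4 down a major seventh → Abb3 (11 semitones).
A major third up from Abb3 is Cb4.
Cb4 up a major sixth → Ab4 (9 semitones).

Ab4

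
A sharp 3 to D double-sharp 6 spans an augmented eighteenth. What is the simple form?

Subtracting seven from the interval number removes an octave: 18 − 14 = 4.
So an augmented eighteenth is 2 octaves plus an augmented fourth. The quality is unchanged.

augmented fourth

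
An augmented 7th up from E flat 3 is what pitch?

Counting seven letter names up from E lands on D.
An augmented seventh spans 12 semitones, so from Eb3 the target pitch is D#4.

D sharp 4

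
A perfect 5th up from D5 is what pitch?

The fifth takes the letter from D up to A.
Moving 7 semitones up from D5 (the size of a perfect fifth) reaches A5.

A5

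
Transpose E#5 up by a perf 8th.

An octave keeps the letter name E, an octave up from E.
A perfect octave is 12 semitones; 12 semitones up from E#5 gives E#6.

E#6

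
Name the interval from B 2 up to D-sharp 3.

M3

B to D spans three letter names (B-C-D), so the interval is some kind of third.
The major third spans 4 semitones, and B2 to D#3 is exactly 4 semitones — so this is a major third.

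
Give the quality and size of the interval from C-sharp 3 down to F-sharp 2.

perfect 5th

Descending from C#3 to F#2 is the same interval as ascending F#2 to C#3.
F to C spans five letter names (F-G-A-B-C): a fifth.
F#2 to C#3 is 7 semitones, matching the perfect fifth exactly, so the quality is perfect.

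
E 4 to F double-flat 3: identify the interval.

Descending from E4 to Fbb3 is the same interval as ascending Fbb3 to E4.
F to E spans seven letter names (F-G-A-B-C-D-E): a seventh.
Fbb3 to E4 spans 13 semitones — two semitones wider than the major seventh (11) — giving a doubly augmented seventh.

doubly augmented seventh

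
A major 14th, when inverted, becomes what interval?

First reduce the compound major fourteenth to its simple form, a major seventh.
Inverted interval numbers add to nine, so a seventh pairs with a second (7 + 2 = 9).
The quality also flips — major becomes minor — giving a minor second.

minor 2nd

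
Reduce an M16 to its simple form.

Each octave removed subtracts seven from the number: 16 − 14 = 2.
So a major sixteenth is 2 octaves plus a major second. The quality is unchanged.

major second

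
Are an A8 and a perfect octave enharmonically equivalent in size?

No

13 semitones (augmented octave) vs 12 semitones (perfect octave): not equal.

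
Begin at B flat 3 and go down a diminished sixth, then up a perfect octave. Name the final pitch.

Bb3 down a diminished sixth → D#3 (7 semitones).
Up a perfect octave from D#3: D#4 (12 semitones up).

D sharp 4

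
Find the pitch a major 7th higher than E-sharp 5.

D-double-sharp 6

Counting seven letter names up from E lands on D.
A major seventh is 11 semitones; 11 semitones up from E#5 gives D##6.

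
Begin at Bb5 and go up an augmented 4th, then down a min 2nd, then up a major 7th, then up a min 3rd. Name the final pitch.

E#7

Bb5 up an augmented fourth → E6 (6 semitones).
A minor second down from E6 is D#6.
D#6 up a major seventh → C##7 (11 semitones).
Up a minor third from C##7: E#7 (3 semitones up).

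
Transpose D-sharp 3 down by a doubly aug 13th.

F-flat 1

Six letters down from D (plus an octave) reaches F.
Moving 23 semitones down from D#3 (the size of a doubly augmented thirteenth) reaches Fb1.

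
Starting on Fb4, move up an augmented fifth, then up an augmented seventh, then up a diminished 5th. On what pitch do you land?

Up an augmented fifth from Fb4: C5 (8 semitones up).
C5 up an augmented seventh → B#5 (12 semitones).
A diminished fifth up from B#5 is F#6.

F#6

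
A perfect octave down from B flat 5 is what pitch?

B flat 4

An octave keeps the letter name B, an octave down from B.
A perfect octave is 12 semitones; 12 semitones down from Bb5 gives Bb4.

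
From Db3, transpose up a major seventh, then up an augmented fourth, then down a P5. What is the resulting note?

B3

Db3 up a major seventh → C4 (11 semitones).
An augmented fourth up from C4 is F#4.
F#4 down a perfect fifth → B3 (7 semitones).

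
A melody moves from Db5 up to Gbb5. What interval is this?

diminished fourth

D to G spans four letter names (D-E-F-G): a fourth.
A perfect fourth would be 5 semitones; Db5 to Gbb5 is 4, one semitone narrower, so the interval is diminished.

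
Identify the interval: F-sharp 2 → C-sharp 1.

Descending from F#2 to C#1 is the same interval as ascending C#1 to F#2.
C to F spans four letter names (C-D-E-F), plus an octave, so the interval is some kind of eleventh.
Counting semitones, C#1→F#2 is 17, which is the perfect eleventh.
(Equivalently, a compound perfect fourth: a perfect fourth plus an octave.)

perfect eleventh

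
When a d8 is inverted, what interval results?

augmented unison

The rule of nine gives the new number: 9 − 8 = 1, so an octave becomes a unison.
And diminished becomes augmented under inversion, so we get an augmented unison.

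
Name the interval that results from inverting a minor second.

The rule of nine gives the new number: 9 − 2 = 7, so a second becomes a seventh.
And minor becomes major under inversion, so we get a major seventh.

major seventh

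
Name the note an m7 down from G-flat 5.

A-flat 4

Seven letter names down from G: A.
Moving 10 semitones down from Gb5 (the size of a minor seventh) reaches Ab4.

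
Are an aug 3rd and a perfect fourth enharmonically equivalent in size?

An augmented third = 5 semitones = a perfect fourth; enharmonically equal.

Yes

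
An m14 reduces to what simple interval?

Take out an octave (7 from the number): 14 − 7 = 7.
So a minor fourteenth is an octave plus a minor seventh. The quality is unchanged.

minor seventh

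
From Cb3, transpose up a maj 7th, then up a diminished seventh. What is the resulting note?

Up a major seventh from Cb3: Bb3 (11 semitones up).
A diminished seventh up from Bb3 is Abb4.

Abb4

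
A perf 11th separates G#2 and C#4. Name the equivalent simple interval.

P4

Each octave removed subtracts seven from the number: 11 − 7 = 4.
That makes a perfect eleventh a compound perfect fourth — an octave plus a perfect fourth.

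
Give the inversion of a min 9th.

major seventh

First reduce the compound minor ninth to its simple form, a minor second.
Inverted interval numbers add to nine, so a second pairs with a seventh (2 + 7 = 9).
And minor becomes major under inversion, so we get a major seventh.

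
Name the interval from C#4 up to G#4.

C to G spans five letter names (C-D-E-F-G), so the interval is some kind of fifth.
Counting semitones, C#4→G#4 is 7, which is the perfect fifth.

perfect fifth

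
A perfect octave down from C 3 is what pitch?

The letter stays C (same as the start), shifted an octave down.
A perfect octave is 12 semitones; 12 semitones down from C3 gives C2.

C 2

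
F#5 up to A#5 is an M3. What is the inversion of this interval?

Inverted interval numbers add to nine, so a third pairs with a sixth (3 + 6 = 9).
Quality inverts too: major becomes minor. That makes the inversion a minor sixth.

minor 6th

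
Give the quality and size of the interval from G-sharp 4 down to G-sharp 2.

Descending from G#4 to G#2 is the same interval as ascending G#2 to G#4.
G to G is the same letter name, plus 2 octaves: a fifteenth.
The perfect fifteenth spans 24 semitones, and G#2 to G#4 is exactly 24 semitones — so this is a perfect fifteenth.
(Equivalently, a compound perfect octave: a perfect octave plus an octave.)

perfect fifteenth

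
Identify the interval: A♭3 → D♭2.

perfect twelfth

Descending from Ab3 to Db2 is the same interval as ascending Db2 to Ab3.
D to A spans five letter names (D-E-F-G-A), plus an octave: a twelfth.
Counting semitones, Db2→Ab3 is 19, which is the perfect twelfth.
(Equivalently, a compound perfect fifth: a perfect fifth plus an octave.)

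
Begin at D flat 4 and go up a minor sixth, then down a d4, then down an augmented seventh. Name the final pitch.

G double-flat 3

Db4 up a minor sixth → Bbb4 (8 semitones).
Bbb4 down a diminished fourth → F4 (4 semitones).
Down an augmented seventh from F4: Gbb3 (12 semitones down).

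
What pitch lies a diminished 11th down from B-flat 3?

F-sharp 2

The eleventh's letter: B down four letter names plus an octave → F.
Moving 16 semitones down from Bb3 (the size of a diminished eleventh) reaches F#2.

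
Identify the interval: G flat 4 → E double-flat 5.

m6

G to E spans six letter names (G-A-B-C-D-E): a sixth.
Gb4 to Ebb5 is 8 semitones, a half step short of the major sixth (9), so this is minor.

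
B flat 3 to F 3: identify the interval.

perfect fourth

Descending from Bb3 to F3 is the same interval as ascending F3 to Bb3.
F to B spans four letter names (F-G-A-B): a fourth.
The perfect fourth spans 5 semitones, and F3 to Bb3 is exactly 5 semitones — so this is a perfect fourth.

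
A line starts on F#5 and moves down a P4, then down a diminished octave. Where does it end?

F#5 down a perfect fourth → C#5 (5 semitones).
A diminished octave down from C#5 is C##4.

C##4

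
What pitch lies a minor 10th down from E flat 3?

The tenth's letter: E down three letter names plus an octave → C.
Moving 15 semitones down from Eb3 (the size of a minor tenth) reaches C2.

C 2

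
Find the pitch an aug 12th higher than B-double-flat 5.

F 7

Counting five letter names plus an octave up from B lands on F.
An augmented twelfth spans 20 semitones, so from Bbb5 the target pitch is F7.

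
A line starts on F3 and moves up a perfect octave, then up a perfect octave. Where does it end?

Up a perfect octave from F3: F4 (12 semitones up).
A perfect octave up from F4 is F5.

F5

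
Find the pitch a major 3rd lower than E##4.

Counting three letter names down from E lands on C.
Moving 4 semitones down from E##4 (the size of a major third) reaches C##4.

C##4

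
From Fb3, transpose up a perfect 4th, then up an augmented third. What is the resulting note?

D4

Fb3 up a perfect fourth → Bbb3 (5 semitones).
Up an augmented third from Bbb3: D4 (5 semitones up).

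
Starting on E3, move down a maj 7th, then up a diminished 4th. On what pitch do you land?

Down a major seventh from E3: F2 (11 semitones down).
A diminished fourth up from F2 is Bbb2.

Bbb2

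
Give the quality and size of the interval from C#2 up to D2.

minor second

C to D spans two letter names (C-D): a second.
C#2 to D2 is 1 semitone, a half step short of the major second (2), so this is minor.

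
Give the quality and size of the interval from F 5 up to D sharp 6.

augmented 6th

F to D spans six letter names (F-G-A-B-C-D) — that makes it a sixth of some quality.
A major sixth would be 9 semitones; F5 to D#6 is 10, one semitone wider, so the interval is augmented.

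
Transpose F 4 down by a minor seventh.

Counting seven letter names down from F lands on G.
Moving 10 semitones down from F4 (the size of a minor seventh) reaches G3.

G 3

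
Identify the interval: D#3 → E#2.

Descending from D#3 to E#2 is the same interval as ascending E#2 to D#3.
E to D spans seven letter names (E-F-G-A-B-C-D), so the interval is some kind of seventh.
A major seventh would be 11 semitones, but E#2 to D#3 is 10 — one semitone narrower, making it a minor seventh.

m7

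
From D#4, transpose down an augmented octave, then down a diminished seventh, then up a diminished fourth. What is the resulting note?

D#4 down an augmented octave → D3 (13 semitones).
A diminished seventh down from D3 is E#2.
Up a diminished fourth from E#2: A2 (4 semitones up).

A2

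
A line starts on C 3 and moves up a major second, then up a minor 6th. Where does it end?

C3 up a major second → D3 (2 semitones).
A minor sixth up from D3 is Bb3.

B flat 3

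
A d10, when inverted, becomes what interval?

First reduce the compound diminished tenth to its simple form, a diminished third.
Interval numbers invert to sum to nine: 3 + 6 = 9, so a third inverts to a sixth.
Quality inverts too: diminished becomes augmented. That makes the inversion an augmented sixth.

augmented 6th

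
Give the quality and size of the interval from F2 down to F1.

Descending from F2 to F1 is the same interval as ascending F1 to F2.
F to F is the same letter name, plus an octave, so the interval is some kind of octave.
The perfect octave spans 12 semitones, and F1 to F2 is exactly 12 semitones — so this is a perfect octave.

perfect octave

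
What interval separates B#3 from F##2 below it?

Descending from B#3 to F##2 is the same interval as ascending F##2 to B#3.
F to B spans four letter names (F-G-A-B), plus an octave — that makes it an eleventh of some quality.
The perfect eleventh spans 17 semitones, and F##2 to B#3 is exactly 17 semitones — so this is a perfect eleventh.
(Equivalently, a compound perfect fourth: a perfect fourth plus an octave.)

P11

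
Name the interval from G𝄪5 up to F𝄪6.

G to F spans seven letter names (G-A-B-C-D-E-F): a seventh.
At 10 semitones, G##5→F##6 falls one short of a major seventh: minor.

m7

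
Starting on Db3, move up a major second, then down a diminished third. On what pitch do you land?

C#3

Up a major second from Db3: Eb3 (2 semitones up).
Eb3 down a diminished third → C#3 (2 semitones).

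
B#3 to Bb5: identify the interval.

doubly diminished fifteenth

B to B is the same letter name, plus 2 octaves: a fifteenth.
B#3 to Bb5 spans 22 semitones — two semitones narrower than the perfect fifteenth (24) — giving a doubly diminished fifteenth.
(Equivalently, a compound doubly diminished octave: a doubly diminished octave plus an octave.)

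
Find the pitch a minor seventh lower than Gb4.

Ab3

Seven letter names down from G: A.
A minor seventh is 10 semitones; 10 semitones down from Gb4 gives Ab3.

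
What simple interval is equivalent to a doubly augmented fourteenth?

doubly augmented 7th

Subtracting seven from the interval number removes an octave: 14 − 7 = 7.
Quality carries through unchanged, so the simple form is a doubly augmented seventh.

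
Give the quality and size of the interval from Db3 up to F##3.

D to F spans three letter names (D-E-F) — that makes it a third of some quality.
The major third is 4 semitones; here we have 6, two semitones wider: doubly augmented.

AA3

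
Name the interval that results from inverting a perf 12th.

perfect fourth

First reduce the compound perfect twelfth to its simple form, a perfect fifth.
The rule of nine gives the new number: 9 − 5 = 4, so a fifth becomes a fourth.
Quality inverts too: perfect stays perfect. That makes the inversion a perfect fourth.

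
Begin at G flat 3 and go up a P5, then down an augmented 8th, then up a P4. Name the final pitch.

Gb3 up a perfect fifth → Db4 (7 semitones).
Db4 down an augmented octave → Dbb3 (13 semitones).
A perfect fourth up from Dbb3 is Gbb3.

G double-flat 3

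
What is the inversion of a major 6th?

m3

Interval numbers invert to sum to nine: 6 + 3 = 9, so a sixth inverts to a third.
And major becomes minor under inversion, so we get a minor third.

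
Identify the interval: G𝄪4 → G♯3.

Descending from G##4 to G#3 is the same interval as ascending G#3 to G##4.
G to G is the same letter name, plus an octave: an octave.
A perfect octave would be 12 semitones; G#3 to G##4 is 13, one semitone wider, so the interval is augmented.

augmented octave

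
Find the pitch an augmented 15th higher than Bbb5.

Bb7

The letter stays B (same as the start), shifted two octaves up.
An augmented fifteenth spans 25 semitones, so from Bbb5 the target pitch is Bb7.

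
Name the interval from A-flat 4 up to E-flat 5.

A to E spans five letter names (A-B-C-D-E), so the interval is some kind of fifth.
Ab4 to Eb5 is 7 semitones, matching the perfect fifth exactly, so the quality is perfect.

perfect fifth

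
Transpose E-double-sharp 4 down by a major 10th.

C-double-sharp 3

Three letters down from E (plus an octave) reaches C.
Moving 16 semitones down from E##4 (the size of a major tenth) reaches C##3.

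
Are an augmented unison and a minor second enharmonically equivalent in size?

Yes

An augmented unison = 1 semitone = a minor second; enharmonically equal.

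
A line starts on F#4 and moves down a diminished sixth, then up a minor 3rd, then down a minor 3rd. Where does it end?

F#4 down a diminished sixth → A##3 (7 semitones).
A##3 up a minor third → C##4 (3 semitones).
A minor third down from C##4 is A##3.

A##3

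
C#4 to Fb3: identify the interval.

Descending from C#4 to Fb3 is the same interval as ascending Fb3 to C#4.
F to C spans five letter names (F-G-A-B-C) — that makes it a fifth of some quality.
Fb3 to C#4 spans 9 semitones — two semitones wider than the perfect fifth (7) — giving a doubly augmented fifth.

doubly augmented 5th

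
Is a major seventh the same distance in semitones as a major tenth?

No

A major seventh is 11 semitones but a major tenth is 16 semitones — different sizes.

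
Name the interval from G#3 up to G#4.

perfect octave

G to G is the same letter name, plus an octave: an octave.
Counting semitones, G#3→G#4 is 12, which is the perfect octave.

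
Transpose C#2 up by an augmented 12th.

G##3

The twelfth's letter: C up five letter names plus an octave → G.
Moving 20 semitones up from C#2 (the size of an augmented twelfth) reaches G##3.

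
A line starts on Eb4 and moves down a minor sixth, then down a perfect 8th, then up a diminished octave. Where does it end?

Eb4 down a minor sixth → G3 (8 semitones).
Down a perfect octave from G3: G2 (12 semitones down).
Up a diminished octave from G2: Gb3 (11 semitones up).

Gb3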